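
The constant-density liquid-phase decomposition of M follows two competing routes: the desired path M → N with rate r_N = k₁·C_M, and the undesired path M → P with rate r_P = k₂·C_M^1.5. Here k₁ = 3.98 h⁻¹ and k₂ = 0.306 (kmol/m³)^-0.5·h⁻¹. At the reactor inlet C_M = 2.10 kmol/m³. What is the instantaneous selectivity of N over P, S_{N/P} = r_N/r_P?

S_{N/P} = r_N/r_P = (k₁·C_M)/(k₂·C_M^1.5) = (k₁/k₂)·C_M^-0.5.
= (3.98×2.100) / (0.306×2.100^1.5) = 8.358/0.9312 = 8.98.
The undesired path is higher order in M, so low C_M (CSTR or dilute feed) favours N.

8.98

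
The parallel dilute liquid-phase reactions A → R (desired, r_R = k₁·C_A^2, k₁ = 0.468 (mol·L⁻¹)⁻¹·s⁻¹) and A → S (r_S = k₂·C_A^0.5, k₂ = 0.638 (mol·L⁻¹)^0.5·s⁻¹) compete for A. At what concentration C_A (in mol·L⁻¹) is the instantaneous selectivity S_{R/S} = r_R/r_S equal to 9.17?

S_{R/S} = (k₁/k₂)·C_A^1.5 ⇒ C_A = (S·k₂/k₁)^(1/1.5).
= (9.17×0.638/0.468)^(0.6667) = (12.50)^(0.6667) = 5.39 mol·L⁻¹.

5.39 mol·L⁻¹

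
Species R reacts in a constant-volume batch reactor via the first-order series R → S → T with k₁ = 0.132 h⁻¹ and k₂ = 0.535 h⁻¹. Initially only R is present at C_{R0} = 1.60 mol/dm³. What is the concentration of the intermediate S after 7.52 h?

0.185 mol/dm³

For first-order series with pure R initially, C_S(t) = k₁C_{R0}/(k₂−k₁)·(e^(−k₁t) − e^(−k₂t)).
e^(−k₁t) = e^(−0.132×7.52) = e^(−0.9926) = 0.3706; e^(−k₂t) = e^(−4.023) = 0.01790.
C_S = 0.132×1.60/(0.535−0.132) × (0.3706−0.01790) = 0.5241×0.3527 = 0.1848 mol/dm³.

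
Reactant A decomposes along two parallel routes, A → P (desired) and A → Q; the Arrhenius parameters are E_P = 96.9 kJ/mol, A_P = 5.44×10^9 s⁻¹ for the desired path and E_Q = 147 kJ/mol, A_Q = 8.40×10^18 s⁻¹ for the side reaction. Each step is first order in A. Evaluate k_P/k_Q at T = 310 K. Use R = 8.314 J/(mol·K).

k_P/k_Q = (A_P/A_Q)·exp[−(E_P−E_Q)/(RT)] = (A_P/A_Q)·exp[(E_Q−E_P)/(RT)].
(E_Q−E_P)/(RT) = (147−96.9)×10³/(8.314×310) = 50100/2577 = 19.44.
k_P/k_Q = (5.44×10^9/8.40×10^18)·exp(19.44) = 6.476×10^-10 × 2.768×10^8 = 0.179.

0.179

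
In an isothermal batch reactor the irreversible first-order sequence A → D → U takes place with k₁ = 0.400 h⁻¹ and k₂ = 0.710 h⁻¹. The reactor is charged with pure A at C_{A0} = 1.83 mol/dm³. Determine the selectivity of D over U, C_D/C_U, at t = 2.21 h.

0.820

The intermediate concentration in a first-order A→B→C sequence is C_D = k₁C_{A0}(e^(−k₁t) − e^(−k₂t))/(k₂−k₁).
e^(−k₁t) = e^(−0.400×2.21) = e^(−0.8840) = 0.4131; e^(−k₂t) = e^(−1.569) = 0.2082.
C_D = 0.400×1.83/(0.710−0.400) × (0.4131−0.2082) = 2.361×0.2049 = 0.4838 mol/dm³.
C_A = C_{A0}e^(−k₁t) = 0.7560 mol/dm³, so C_U = C_{A0}−C_A−C_D = 0.5902 mol/dm³; C_D/C_U = 0.820.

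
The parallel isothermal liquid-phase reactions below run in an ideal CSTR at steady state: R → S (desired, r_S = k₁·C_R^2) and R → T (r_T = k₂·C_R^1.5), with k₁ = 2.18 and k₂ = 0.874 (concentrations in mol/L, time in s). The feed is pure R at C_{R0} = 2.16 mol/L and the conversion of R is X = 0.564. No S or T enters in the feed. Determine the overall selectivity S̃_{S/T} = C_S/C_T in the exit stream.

Exit C_R = C_{R0}(1−X) = 2.16×0.436 = 0.9418 mol/L.
Rates in a CSTR are evaluated at the outlet concentration: r_S = 2.18×0.9418^2 = 1.933, r_T = 0.874×0.9418^1.5 = 0.7988.
Overall selectivity = C_S/C_T = r_Sτ/(r_Tτ) = r_S/r_T = 2.42.

2.42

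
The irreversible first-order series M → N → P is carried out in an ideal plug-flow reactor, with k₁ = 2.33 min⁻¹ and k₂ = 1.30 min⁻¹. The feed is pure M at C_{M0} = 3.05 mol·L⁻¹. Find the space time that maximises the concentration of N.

The intermediate peaks when r₁ = r₂, i.e. k₁e^(−k₁τ) = k₂e^(−k₂τ), giving τ_opt = ln(k₂/k₁)/(k₂−k₁).
= ln(1.30/2.33)/(1.30−2.33) = ln(0.5579)/-1.030 = -0.5835/-1.030 = 0.567 min.

0.567 min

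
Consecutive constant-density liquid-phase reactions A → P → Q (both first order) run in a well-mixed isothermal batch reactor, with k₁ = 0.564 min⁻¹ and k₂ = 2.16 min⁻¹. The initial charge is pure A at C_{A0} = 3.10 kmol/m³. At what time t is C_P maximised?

The intermediate peaks when r₁ = r₂, i.e. k₁e^(−k₁t) = k₂e^(−k₂t), giving t_opt = ln(k₂/k₁)/(k₂−k₁).
= ln(2.16/0.564)/(2.16−0.564) = ln(3.830)/1.596 = 1.343/1.596 = 0.841 min.

0.841 min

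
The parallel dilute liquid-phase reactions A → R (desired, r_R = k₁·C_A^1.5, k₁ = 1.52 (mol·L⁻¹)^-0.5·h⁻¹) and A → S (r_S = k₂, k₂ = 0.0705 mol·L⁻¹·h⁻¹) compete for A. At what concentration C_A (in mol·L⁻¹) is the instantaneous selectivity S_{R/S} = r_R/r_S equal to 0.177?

S_{R/S} = (k₁/k₂)·C_A^1.5 ⇒ C_A = (S·k₂/k₁)^(1/1.5).
= (0.177×0.0705/1.52)^(0.6667) = (0.008210)^(0.6667) = 0.0407 mol·L⁻¹.

0.0407 mol·L⁻¹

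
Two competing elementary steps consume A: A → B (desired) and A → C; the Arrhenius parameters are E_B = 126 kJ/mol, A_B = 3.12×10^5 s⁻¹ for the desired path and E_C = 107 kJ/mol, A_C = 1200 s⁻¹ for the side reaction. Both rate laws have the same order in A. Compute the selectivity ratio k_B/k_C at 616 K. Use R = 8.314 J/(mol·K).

k_B/k_C = (A_B/A_C)·exp[−(E_B−E_C)/(RT)] = (A_B/A_C)·exp[(E_C−E_B)/(RT)].
(E_C−E_B)/(RT) = (107−126)×10³/(8.314×616) = -19000/5121 = -3.710.
k_B/k_C = (3.12×10^5/1200)·exp(-3.710) = 260.0 × 0.02448 = 6.36.
Since E_B > E_C, raising the temperature improves selectivity toward B.

6.36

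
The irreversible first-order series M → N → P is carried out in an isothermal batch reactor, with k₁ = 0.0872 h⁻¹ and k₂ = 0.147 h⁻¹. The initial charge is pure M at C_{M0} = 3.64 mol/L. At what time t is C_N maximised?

8.73 h

For first-order series the maximum of C_N occurs at t_opt = ln(k₂/k₁)/(k₂−k₁).
= ln(0.147/0.0872)/(0.147−0.0872) = ln(1.686)/0.05980 = 0.5222/0.05980 = 8.73 h.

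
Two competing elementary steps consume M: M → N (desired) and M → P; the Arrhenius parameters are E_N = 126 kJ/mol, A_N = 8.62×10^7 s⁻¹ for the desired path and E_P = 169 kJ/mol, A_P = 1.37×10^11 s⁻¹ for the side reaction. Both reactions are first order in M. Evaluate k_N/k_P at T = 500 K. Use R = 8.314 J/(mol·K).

19.5

With equal orders, S_{N/P} = k_N/k_P = (A_N/A_P)·exp[(E_P−E_N)/(RT)].
(E_P−E_N)/(RT) = (169−126)×10³/(8.314×500) = 43000/4157 = 10.34.
k_N/k_P = (8.62×10^7/1.37×10^11)·exp(10.34) = 6.292×10^-4 × 31070 = 19.5.
Since E_N < E_P, lowering the temperature improves selectivity toward N.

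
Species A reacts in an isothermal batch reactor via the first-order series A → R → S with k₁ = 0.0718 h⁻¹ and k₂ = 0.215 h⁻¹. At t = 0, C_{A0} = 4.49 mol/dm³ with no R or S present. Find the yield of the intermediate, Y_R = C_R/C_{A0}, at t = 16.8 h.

0.137

For first-order series with pure A initially, C_R(t) = k₁C_{A0}/(k₂−k₁)·(e^(−k₁t) − e^(−k₂t)).
e^(−k₁t) = e^(−0.0718×16.8) = e^(−1.206) = 0.2993; e^(−k₂t) = e^(−3.612) = 0.02700.
C_R = 0.0718×4.49/(0.215−0.0718) × (0.2993−0.02700) = 2.251×0.2723 = 0.6131 mol/dm³.
Y_R = C_R/C_{A0} = 0.6131/4.49 = 0.137.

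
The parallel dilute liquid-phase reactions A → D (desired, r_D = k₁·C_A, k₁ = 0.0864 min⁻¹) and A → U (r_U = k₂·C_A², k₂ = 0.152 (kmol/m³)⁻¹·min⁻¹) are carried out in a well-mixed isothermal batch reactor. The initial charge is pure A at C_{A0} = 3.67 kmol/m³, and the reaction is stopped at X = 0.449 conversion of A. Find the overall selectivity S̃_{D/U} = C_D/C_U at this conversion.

0.205

C_A = C_{A0}(1−X) = 2.022 kmol/m³.
Along a PFR/batch, dC_D/dC_A = −r_D/(r_D+r_U) = −k₁/(k₁+k₂·C_A).
Integrating from C_{A0} to C_A: C_D = (0.0864/0.152)·ln[(0.0864+0.152·3.67)/(0.0864+0.152·2.02)] = 0.5684·ln(0.6442/0.3938) = 0.2798 kmol/m³.
C_U = (C_{A0}−C_A)−C_D = 1.368 kmol/m³; S̃_{D/U} = 0.2798/1.368 = 0.205.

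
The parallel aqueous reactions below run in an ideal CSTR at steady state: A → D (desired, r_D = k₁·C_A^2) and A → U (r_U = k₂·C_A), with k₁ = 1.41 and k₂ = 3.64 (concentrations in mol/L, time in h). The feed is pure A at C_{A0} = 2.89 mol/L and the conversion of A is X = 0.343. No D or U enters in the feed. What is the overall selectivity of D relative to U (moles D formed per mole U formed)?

0.735

Exit C_A = C_{A0}(1−X) = 2.89×0.657 = 1.899 mol/L.
In a CSTR the entire volume is at exit conditions, so r_D = 1.41×1.899^2 = 5.083 and r_U = 3.64×1.899 = 6.911.
Overall selectivity = C_D/C_U = r_Dτ/(r_Uτ) = r_D/r_U = 0.735.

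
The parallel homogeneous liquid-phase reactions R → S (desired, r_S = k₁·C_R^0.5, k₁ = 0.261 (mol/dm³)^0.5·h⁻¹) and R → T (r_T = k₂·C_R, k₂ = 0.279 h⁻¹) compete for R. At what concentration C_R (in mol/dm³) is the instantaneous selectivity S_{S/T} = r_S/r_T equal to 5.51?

S_{S/T} = (k₁/k₂)·C_R^-0.5 ⇒ C_R = (S·k₂/k₁)^(-2).
= (5.51×0.279/0.261)^(-2) = (5.890)^(-2) = 0.0288 mol/dm³.

0.0288 mol/dm³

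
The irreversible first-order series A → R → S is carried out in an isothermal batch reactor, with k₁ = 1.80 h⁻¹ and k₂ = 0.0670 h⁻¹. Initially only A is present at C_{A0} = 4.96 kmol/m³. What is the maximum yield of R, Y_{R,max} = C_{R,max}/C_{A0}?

At the optimum, C_{R,max}/C_{A0} = (k₁/k₂)^[k₂/(k₂−k₁)].
= (1.80/0.0670)^(0.0670/(0.0670−1.80)) = (26.87)^(-0.03866) = 0.8805.

0.881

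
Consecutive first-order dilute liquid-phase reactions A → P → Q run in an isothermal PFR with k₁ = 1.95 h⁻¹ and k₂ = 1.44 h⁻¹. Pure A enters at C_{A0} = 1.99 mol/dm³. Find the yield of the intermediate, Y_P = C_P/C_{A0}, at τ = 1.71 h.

0.190

Solving the coupled first-order balances gives C_P(τ) = [k₁/(k₂−k₁)]·C_{A0}·(e^(−k₁τ) − e^(−k₂τ)).
e^(−k₁τ) = e^(−1.95×1.71) = e^(−3.334) = 0.03563; e^(−k₂τ) = e^(−2.462) = 0.08523.
C_P = 1.95×1.99/(1.44−1.95) × (0.03563−0.08523) = (-7.609)×(-0.04960) = 0.3774 mol/dm³.
Y_P = C_P/C_{A0} = 0.3774/1.99 = 0.190.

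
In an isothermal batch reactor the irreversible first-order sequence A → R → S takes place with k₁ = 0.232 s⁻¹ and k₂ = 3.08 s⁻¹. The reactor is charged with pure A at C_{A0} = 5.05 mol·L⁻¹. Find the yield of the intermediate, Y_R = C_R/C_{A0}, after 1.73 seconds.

0.0541

For first-order series with pure A initially, C_R(t) = k₁C_{A0}/(k₂−k₁)·(e^(−k₁t) − e^(−k₂t)).
e^(−k₁t) = e^(−0.232×1.73) = e^(−0.4014) = 0.6694; e^(−k₂t) = e^(−5.328) = 0.004852.
C_R = 0.232×5.05/(3.08−0.232) × (0.6694−0.004852) = 0.4114×0.6646 = 0.2734 mol·L⁻¹.
Y_R = C_R/C_{A0} = 0.2734/5.05 = 0.0541.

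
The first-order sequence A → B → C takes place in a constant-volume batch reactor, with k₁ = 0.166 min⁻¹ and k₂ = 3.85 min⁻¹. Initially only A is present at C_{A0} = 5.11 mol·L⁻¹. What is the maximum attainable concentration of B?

0.191 mol·L⁻¹

For a first-order series the maximum intermediate yield is C_{B,max}/C_{A0} = (k₁/k₂)^[k₂/(k₂−k₁)].
= (0.166/3.85)^(3.85/(3.85−0.166)) = (0.04312)^(1.045) = 0.03742.
C_{B,max} = 0.03742×5.11 = 0.191 mol·L⁻¹.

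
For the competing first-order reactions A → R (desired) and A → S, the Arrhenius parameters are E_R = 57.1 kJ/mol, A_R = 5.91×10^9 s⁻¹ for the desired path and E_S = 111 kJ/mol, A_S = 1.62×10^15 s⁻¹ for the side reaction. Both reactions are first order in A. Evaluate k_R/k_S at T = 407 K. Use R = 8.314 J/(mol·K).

Since both paths have the same order in A, the concentration cancels and S_{R/S} = k_R/k_S = (A_R/A_S)·exp[(E_S−E_R)/(RT)].
(E_S−E_R)/(RT) = (111−57.1)×10³/(8.314×407) = 53900/3384 = 15.93.
k_R/k_S = (5.91×10^9/1.62×10^15)·exp(15.93) = 3.648×10^-6 × 8.276×10^6 = 30.2.
Since E_R < E_S, lowering the temperature improves selectivity toward R.

30.2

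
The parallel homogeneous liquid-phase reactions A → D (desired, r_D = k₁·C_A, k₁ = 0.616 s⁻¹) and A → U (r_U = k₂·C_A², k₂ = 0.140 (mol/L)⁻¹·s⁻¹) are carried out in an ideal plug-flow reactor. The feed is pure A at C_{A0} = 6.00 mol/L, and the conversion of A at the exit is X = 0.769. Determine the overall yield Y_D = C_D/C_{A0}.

C_A = C_{A0}(1−X) = 1.386 mol/L.
Along a PFR/batch, dC_D/dC_A = −r_D/(r_D+r_U) = −k₁/(k₁+k₂·C_A).
Integrating from C_{A0} to C_A: C_D = (0.616/0.140)·ln[(0.616+0.140·6.00)/(0.616+0.140·1.39)] = 4.400·ln(1.456/0.8100) = 2.580 mol/L.
Y_D = C_D/C_{A0} = 2.580/6.00 = 0.430.

0.430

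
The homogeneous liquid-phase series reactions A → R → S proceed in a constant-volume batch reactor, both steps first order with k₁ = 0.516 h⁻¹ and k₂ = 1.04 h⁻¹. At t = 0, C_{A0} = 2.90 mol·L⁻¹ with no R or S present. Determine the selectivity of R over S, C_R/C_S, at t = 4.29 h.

For first-order series with pure A initially, C_R(t) = k₁C_{A0}/(k₂−k₁)·(e^(−k₁t) − e^(−k₂t)).
e^(−k₁t) = e^(−0.516×4.29) = e^(−2.214) = 0.1093; e^(−k₂t) = e^(−4.462) = 0.01154.
C_R = 0.516×2.90/(1.04−0.516) × (0.1093−0.01154) = 2.856×0.09776 = 0.2792 mol·L⁻¹.
C_A = C_{A0}e^(−k₁t) = 0.3170 mol·L⁻¹, so C_S = C_{A0}−C_A−C_R = 2.304 mol·L⁻¹; C_R/C_S = 0.121.

0.121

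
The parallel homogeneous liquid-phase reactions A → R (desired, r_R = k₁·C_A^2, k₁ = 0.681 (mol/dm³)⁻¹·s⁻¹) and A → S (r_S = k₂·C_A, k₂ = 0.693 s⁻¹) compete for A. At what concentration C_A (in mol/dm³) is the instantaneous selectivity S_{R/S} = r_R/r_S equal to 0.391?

S_{R/S} = (k₁/k₂)·C_A ⇒ C_A = S·k₂/k₁.
= 0.391×0.693/0.681 = 0.398 mol/dm³.

0.398 mol/dm³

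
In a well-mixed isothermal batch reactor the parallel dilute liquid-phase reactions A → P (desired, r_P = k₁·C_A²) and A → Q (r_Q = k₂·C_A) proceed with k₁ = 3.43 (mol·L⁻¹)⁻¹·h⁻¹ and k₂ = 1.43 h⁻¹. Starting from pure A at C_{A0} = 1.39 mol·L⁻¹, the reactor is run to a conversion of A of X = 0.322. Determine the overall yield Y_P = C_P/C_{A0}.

C_A = C_{A0}(1−X) = 0.9424 mol·L⁻¹.
Along a PFR/batch, dC_Q/dC_A = −r_Q/(r_P+r_Q) = −k₂/(k₂+k₁·C_A).
Integrating from C_{A0} to C_A: C_Q = (1.43/3.43)·ln[(1.43+3.43·1.39)/(1.43+3.43·0.942)] = 0.4169·ln(6.198/4.663) = 0.1187 mol·L⁻¹.
Then C_P = (C_{A0}−C_A) − C_Q = 0.4476 − 0.1187 = 0.3289 mol·L⁻¹.
Y_P = C_P/C_{A0} = 0.3289/1.39 = 0.237.

0.237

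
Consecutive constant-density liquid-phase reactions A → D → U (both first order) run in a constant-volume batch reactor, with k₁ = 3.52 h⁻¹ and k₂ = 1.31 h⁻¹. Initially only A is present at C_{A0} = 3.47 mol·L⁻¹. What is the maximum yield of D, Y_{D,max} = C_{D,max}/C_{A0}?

0.557

Evaluating C_D at t_opt = ln(k₂/k₁)/(k₂−k₁) gives C_{D,max}/C_{A0} = (k₁/k₂)^[k₂/(k₂−k₁)].
= (3.52/1.31)^(1.31/(1.31−3.52)) = (2.687)^(-0.5928) = 0.5566.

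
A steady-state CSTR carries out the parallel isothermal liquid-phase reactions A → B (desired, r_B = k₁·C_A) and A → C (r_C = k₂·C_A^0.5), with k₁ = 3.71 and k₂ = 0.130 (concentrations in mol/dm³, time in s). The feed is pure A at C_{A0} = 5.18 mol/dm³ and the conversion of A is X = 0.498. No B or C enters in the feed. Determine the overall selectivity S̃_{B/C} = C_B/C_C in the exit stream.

Exit C_A = C_{A0}(1−X) = 5.18×0.502 = 2.600 mol/dm³.
A CSTR operates uniformly at the exit composition, giving r_B = 9.647 and r_C = 0.2096 (each k·C_A^n at C_A = 2.600).
Overall selectivity = C_B/C_C = r_Bτ/(r_Cτ) = r_B/r_C = 46.0.

46.0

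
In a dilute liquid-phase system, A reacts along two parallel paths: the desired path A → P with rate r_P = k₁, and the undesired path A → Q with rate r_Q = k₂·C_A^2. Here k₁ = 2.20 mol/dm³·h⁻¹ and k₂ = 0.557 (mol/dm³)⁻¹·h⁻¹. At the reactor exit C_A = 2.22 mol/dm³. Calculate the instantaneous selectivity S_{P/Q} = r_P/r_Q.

S_{P/Q} = r_P/r_Q = (k₁)/(k₂·C_A^2) = (k₁/k₂)·C_A^-2.
= (2.20) / (0.557×2.220^2) = 2.200/2.745 = 0.801.
The undesired path is higher order in A, so low C_A (CSTR or dilute feed) favours P.

0.801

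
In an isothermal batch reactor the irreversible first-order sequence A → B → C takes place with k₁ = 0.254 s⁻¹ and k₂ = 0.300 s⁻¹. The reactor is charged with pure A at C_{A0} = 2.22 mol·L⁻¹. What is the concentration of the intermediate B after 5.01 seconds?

Solving the coupled first-order balances gives C_B(t) = [k₁/(k₂−k₁)]·C_{A0}·(e^(−k₁t) − e^(−k₂t)).
e^(−k₁t) = e^(−0.254×5.01) = e^(−1.273) = 0.2801; e^(−k₂t) = e^(−1.503) = 0.2225.
C_B = 0.254×2.22/(0.300−0.254) × (0.2801−0.2225) = 12.26×0.05766 = 0.7068 mol·L⁻¹.

0.707 mol·L⁻¹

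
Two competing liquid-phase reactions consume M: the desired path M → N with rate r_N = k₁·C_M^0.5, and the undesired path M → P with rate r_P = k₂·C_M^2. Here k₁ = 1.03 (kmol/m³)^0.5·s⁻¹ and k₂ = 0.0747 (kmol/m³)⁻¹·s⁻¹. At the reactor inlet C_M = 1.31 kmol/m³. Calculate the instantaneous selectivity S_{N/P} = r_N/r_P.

S_{N/P} = r_N/r_P = (k₁·C_M^0.5)/(k₂·C_M^2) = (k₁/k₂)·C_M^-1.5.
= (1.03×1.310^0.5) / (0.0747×1.310^2) = 1.179/0.1282 = 9.20.
The undesired path is higher order in M, so low C_M (CSTR or dilute feed) favours N.

9.20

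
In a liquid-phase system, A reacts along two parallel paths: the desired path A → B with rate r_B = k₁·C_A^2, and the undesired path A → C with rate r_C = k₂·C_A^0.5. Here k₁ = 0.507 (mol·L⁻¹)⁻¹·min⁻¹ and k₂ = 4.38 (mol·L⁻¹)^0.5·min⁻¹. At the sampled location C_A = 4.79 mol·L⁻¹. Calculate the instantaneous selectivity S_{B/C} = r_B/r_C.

S_{B/C} = r_B/r_C = (k₁·C_A^2)/(k₂·C_A^0.5) = (k₁/k₂)·C_A^1.5.
= (0.507×4.790^2) / (4.38×4.790^0.5) = 11.63/9.586 = 1.21.

1.21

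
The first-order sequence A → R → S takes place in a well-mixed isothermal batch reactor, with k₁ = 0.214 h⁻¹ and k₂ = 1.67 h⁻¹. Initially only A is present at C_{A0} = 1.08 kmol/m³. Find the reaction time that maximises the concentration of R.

1.41 h

The intermediate peaks when r₁ = r₂, i.e. k₁e^(−k₁t) = k₂e^(−k₂t), giving t_opt = ln(k₂/k₁)/(k₂−k₁).
= ln(1.67/0.214)/(1.67−0.214) = ln(7.804)/1.456 = 2.055/1.456 = 1.41 h.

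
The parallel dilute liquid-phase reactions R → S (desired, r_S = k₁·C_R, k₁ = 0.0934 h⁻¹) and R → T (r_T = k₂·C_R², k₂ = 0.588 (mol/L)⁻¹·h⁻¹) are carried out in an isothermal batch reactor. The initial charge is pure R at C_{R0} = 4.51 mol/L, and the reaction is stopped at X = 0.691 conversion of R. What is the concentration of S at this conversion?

0.175 mol/L

C_R = C_{R0}(1−X) = 1.394 mol/L.
Along a PFR/batch, dC_S/dC_R = −r_S/(r_S+r_T) = −k₁/(k₁+k₂·C_R).
Integrating from C_{R0} to C_R: C_S = (0.0934/0.588)·ln[(0.0934+0.588·4.51)/(0.0934+0.588·1.39)] = 0.1588·ln(2.745/0.9128) = 0.1749 mol/L.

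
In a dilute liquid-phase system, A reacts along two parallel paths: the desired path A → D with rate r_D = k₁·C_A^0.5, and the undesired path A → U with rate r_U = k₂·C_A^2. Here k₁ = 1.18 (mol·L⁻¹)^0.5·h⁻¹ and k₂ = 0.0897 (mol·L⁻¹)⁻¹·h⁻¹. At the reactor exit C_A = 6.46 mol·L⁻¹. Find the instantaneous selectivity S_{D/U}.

0.801

S_{D/U} = r_D/r_U = (k₁·C_A^0.5)/(k₂·C_A^2) = (k₁/k₂)·C_A^-1.5.
= (1.18×6.460^0.5) / (0.0897×6.460^2) = 2.999/3.743 = 0.801.
The undesired path is higher order in A, so low C_A (CSTR or dilute feed) favours D.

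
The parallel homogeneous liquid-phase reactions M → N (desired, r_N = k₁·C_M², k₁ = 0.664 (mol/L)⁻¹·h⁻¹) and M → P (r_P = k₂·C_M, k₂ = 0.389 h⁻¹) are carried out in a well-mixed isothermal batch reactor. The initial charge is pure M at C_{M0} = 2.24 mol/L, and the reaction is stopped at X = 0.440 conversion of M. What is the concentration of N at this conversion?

0.734 mol/L

C_M = C_{M0}(1−X) = 1.254 mol/L.
Along a PFR/batch, dC_P/dC_M = −r_P/(r_N+r_P) = −k₂/(k₂+k₁·C_M).
Integrating from C_{M0} to C_M: C_P = (0.389/0.664)·ln[(0.389+0.664·2.24)/(0.389+0.664·1.25)] = 0.5858·ln(1.876/1.222) = 0.2513 mol/L.
Then C_N = (C_{M0}−C_M) − C_P = 0.9856 − 0.2513 = 0.7343 mol/L.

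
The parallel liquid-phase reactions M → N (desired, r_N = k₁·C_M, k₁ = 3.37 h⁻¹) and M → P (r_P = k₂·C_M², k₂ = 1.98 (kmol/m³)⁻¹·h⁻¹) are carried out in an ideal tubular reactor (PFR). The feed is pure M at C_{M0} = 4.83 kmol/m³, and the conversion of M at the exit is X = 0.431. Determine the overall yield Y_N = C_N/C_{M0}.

0.135

C_M = C_{M0}(1−X) = 2.748 kmol/m³.
Along a PFR/batch, dC_N/dC_M = −r_N/(r_N+r_P) = −k₁/(k₁+k₂·C_M).
Integrating from C_{M0} to C_M: C_N = (3.37/1.98)·ln[(3.37+1.98·4.83)/(3.37+1.98·2.75)] = 1.702·ln(12.93/8.812) = 0.6531 kmol/m³.
Y_N = C_N/C_{M0} = 0.6531/4.83 = 0.135.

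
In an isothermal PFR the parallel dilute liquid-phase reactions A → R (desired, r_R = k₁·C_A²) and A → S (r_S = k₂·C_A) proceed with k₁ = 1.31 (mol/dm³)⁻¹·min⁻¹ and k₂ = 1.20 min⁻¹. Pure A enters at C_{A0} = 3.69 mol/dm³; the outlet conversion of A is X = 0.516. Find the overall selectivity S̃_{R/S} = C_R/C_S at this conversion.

2.90

C_A = C_{A0}(1−X) = 1.786 mol/dm³.
Along a PFR/batch, dC_S/dC_A = −r_S/(r_R+r_S) = −k₂/(k₂+k₁·C_A).
Integrating from C_{A0} to C_A: C_S = (1.20/1.31)·ln[(1.20+1.31·3.69)/(1.20+1.31·1.79)] = 0.9160·ln(6.034/3.540) = 0.4886 mol/dm³.
Then C_R = (C_{A0}−C_A) − C_S = 1.904 − 0.4886 = 1.415 mol/dm³.
S̃_{R/S} = C_R/C_S = 1.415/0.4886 = 2.90.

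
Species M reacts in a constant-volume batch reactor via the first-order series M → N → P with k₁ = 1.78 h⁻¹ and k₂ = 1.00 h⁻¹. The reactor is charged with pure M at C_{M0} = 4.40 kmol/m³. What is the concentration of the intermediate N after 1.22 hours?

The intermediate concentration in a first-order A→B→C sequence is C_N = k₁C_{M0}(e^(−k₁t) − e^(−k₂t))/(k₂−k₁).
e^(−k₁t) = e^(−1.78×1.22) = e^(−2.172) = 0.1140; e^(−k₂t) = e^(−1.220) = 0.2952.
C_N = 1.78×4.40/(1.00−1.78) × (0.1140−0.2952) = (-10.04)×(-0.1812) = 1.820 kmol/m³.

1.82 kmol/m³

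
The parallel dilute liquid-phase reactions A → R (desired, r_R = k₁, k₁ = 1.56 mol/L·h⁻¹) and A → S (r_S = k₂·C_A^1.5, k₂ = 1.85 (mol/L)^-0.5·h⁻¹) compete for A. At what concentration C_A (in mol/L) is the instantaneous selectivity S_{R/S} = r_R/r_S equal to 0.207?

2.55 mol/L

S_{R/S} = (k₁/k₂)·C_A^-1.5 ⇒ C_A = (S·k₂/k₁)^(1/(-1.5)).
= (0.207×1.85/1.56)^(-0.6667) = (0.2455)^(-0.6667) = 2.55 mol/L.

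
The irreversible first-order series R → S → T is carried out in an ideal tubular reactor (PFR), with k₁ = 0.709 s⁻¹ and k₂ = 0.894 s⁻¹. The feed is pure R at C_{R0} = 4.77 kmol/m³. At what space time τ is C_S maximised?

1.25 s

The intermediate peaks when r₁ = r₂, i.e. k₁e^(−k₁τ) = k₂e^(−k₂τ), giving τ_opt = ln(k₂/k₁)/(k₂−k₁).
= ln(0.894/0.709)/(0.894−0.709) = ln(1.261)/0.1850 = 0.2319/0.1850 = 1.25 s.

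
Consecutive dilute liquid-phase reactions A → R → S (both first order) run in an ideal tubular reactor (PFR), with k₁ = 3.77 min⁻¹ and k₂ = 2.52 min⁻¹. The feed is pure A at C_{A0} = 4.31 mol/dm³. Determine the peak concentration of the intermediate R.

1.91 mol/dm³

At the optimum, C_{R,max}/C_{A0} = (k₁/k₂)^[k₂/(k₂−k₁)].
= (3.77/2.52)^(2.52/(2.52−3.77)) = (1.496)^(-2.016) = 0.4439.
C_{R,max} = 0.4439×4.31 = 1.91 mol/dm³.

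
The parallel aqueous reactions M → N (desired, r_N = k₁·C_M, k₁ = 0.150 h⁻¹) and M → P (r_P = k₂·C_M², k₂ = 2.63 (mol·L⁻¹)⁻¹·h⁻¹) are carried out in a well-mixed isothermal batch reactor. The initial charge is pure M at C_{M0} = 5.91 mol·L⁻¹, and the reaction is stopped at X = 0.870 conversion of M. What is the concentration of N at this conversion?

C_M = C_{M0}(1−X) = 0.7683 mol·L⁻¹.
Along a PFR/batch, dC_N/dC_M = −r_N/(r_N+r_P) = −k₁/(k₁+k₂·C_M).
Integrating from C_{M0} to C_M: C_N = (0.150/2.63)·ln[(0.150+2.63·5.91)/(0.150+2.63·0.768)] = 0.05703·ln(15.69/2.171) = 0.1128 mol·L⁻¹.

0.113 mol·L⁻¹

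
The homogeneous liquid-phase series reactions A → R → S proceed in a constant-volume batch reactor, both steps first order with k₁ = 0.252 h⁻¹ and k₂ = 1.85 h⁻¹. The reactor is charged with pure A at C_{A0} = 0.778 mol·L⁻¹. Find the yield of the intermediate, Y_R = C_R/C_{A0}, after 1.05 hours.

0.0984

The intermediate concentration in a first-order A→B→C sequence is C_R = k₁C_{A0}(e^(−k₁t) − e^(−k₂t))/(k₂−k₁).
e^(−k₁t) = e^(−0.252×1.05) = e^(−0.2646) = 0.7675; e^(−k₂t) = e^(−1.943) = 0.1433.
C_R = 0.252×0.778/(1.85−0.252) × (0.7675−0.1433) = 0.1227×0.6242 = 0.07658 mol·L⁻¹.
Y_R = C_R/C_{A0} = 0.07658/0.778 = 0.0984.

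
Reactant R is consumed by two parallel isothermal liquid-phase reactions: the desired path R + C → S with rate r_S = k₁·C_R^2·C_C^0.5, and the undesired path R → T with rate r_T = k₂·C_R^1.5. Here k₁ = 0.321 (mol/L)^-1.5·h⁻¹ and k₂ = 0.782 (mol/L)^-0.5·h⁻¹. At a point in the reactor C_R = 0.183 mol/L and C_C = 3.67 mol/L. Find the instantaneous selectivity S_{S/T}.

S_{S/T} = r_S/r_T = (k₁·C_R^2·C_C^0.5)/(k₂·C_R^1.5) = (k₁/k₂)·C_R^0.5·C_C^0.5.
= (0.321×0.1830^2×3.670^0.5) / (0.782×0.1830^1.5) = 0.02059/0.06122 = 0.336.
Since the desired path is higher order in R, keeping C_R high (PFR or concentrated feed) favours S.

0.336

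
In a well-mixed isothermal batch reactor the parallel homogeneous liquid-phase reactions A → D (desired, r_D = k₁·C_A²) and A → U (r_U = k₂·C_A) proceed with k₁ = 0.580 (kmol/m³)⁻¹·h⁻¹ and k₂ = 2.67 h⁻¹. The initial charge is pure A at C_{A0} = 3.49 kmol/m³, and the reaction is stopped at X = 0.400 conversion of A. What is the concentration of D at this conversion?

0.524 kmol/m³

C_A = C_{A0}(1−X) = 2.094 kmol/m³.
Along a PFR/batch, dC_U/dC_A = −r_U/(r_D+r_U) = −k₂/(k₂+k₁·C_A).
Integrating from C_{A0} to C_A: C_U = (2.67/0.580)·ln[(2.67+0.580·3.49)/(2.67+0.580·2.09)] = 4.603·ln(4.694/3.885) = 0.8716 kmol/m³.
Then C_D = (C_{A0}−C_A) − C_U = 1.396 − 0.8716 = 0.5244 kmol/m³.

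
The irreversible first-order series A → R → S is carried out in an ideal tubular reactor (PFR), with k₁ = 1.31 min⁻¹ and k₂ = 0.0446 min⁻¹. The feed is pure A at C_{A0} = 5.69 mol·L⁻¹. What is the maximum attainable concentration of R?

For a first-order series the maximum intermediate yield is C_{R,max}/C_{A0} = (k₁/k₂)^[k₂/(k₂−k₁)].
= (1.31/0.0446)^(0.0446/(0.0446−1.31)) = (29.37)^(-0.03525) = 0.8877.
C_{R,max} = 0.8877×5.69 = 5.05 mol·L⁻¹.

5.05 mol·L⁻¹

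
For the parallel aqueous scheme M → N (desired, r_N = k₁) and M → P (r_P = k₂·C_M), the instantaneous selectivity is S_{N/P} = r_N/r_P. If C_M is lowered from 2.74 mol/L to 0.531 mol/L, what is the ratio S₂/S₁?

S_{N/P} = (k₁/k₂)·C_M⁻¹, so S₂/S₁ = (C_{M,2}/C_{M,1})⁻¹.
= 2.74/0.531 = 5.16.
Selectivity toward N rises as C_M falls — low-concentration operation is favoured.

5.16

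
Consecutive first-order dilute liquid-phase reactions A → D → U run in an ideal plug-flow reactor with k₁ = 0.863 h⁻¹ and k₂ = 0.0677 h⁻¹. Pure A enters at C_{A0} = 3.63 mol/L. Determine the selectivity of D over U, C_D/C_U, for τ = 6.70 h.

2.21

Solving the coupled first-order balances gives C_D(τ) = [k₁/(k₂−k₁)]·C_{A0}·(e^(−k₁τ) − e^(−k₂τ)).
e^(−k₁τ) = e^(−0.863×6.70) = e^(−5.782) = 0.003082; e^(−k₂τ) = e^(−0.4536) = 0.6353.
C_D = 0.863×3.63/(0.0677−0.863) × (0.003082−0.6353) = (-3.939)×(-0.6323) = 2.490 mol/L.
C_A = C_{A0}e^(−k₁τ) = 0.01119 mol/L, so C_U = C_{A0}−C_A−C_D = 1.128 mol/L; C_D/C_U = 2.21.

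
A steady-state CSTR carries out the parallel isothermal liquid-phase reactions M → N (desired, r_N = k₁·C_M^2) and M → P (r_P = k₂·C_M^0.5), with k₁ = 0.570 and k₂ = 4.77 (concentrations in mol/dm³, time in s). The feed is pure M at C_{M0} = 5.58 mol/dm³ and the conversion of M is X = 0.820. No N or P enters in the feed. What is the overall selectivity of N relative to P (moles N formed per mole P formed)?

0.120

Exit C_M = C_{M0}(1−X) = 5.58×0.180 = 1.004 mol/dm³.
In a CSTR the entire volume is at exit conditions, so r_N = 0.570×1.004^2 = 0.5750 and r_P = 4.77×1.004^0.5 = 4.780.
Overall selectivity = C_N/C_P = r_Nτ/(r_Pτ) = r_N/r_P = 0.120.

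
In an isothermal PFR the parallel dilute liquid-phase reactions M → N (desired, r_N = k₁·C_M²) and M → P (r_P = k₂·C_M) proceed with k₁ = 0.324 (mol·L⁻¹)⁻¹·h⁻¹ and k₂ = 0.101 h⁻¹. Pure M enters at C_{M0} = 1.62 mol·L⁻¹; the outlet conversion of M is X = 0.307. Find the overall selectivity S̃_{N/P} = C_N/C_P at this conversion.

4.36

C_M = C_{M0}(1−X) = 1.123 mol·L⁻¹.
Along a PFR/batch, dC_P/dC_M = −r_P/(r_N+r_P) = −k₂/(k₂+k₁·C_M).
Integrating from C_{M0} to C_M: C_P = (0.101/0.324)·ln[(0.101+0.324·1.62)/(0.101+0.324·1.12)] = 0.3117·ln(0.6259/0.4647) = 0.09279 mol·L⁻¹.
Then C_N = (C_{M0}−C_M) − C_P = 0.4973 − 0.09279 = 0.4045 mol·L⁻¹.
S̃_{N/P} = C_N/C_P = 0.4045/0.09279 = 4.36.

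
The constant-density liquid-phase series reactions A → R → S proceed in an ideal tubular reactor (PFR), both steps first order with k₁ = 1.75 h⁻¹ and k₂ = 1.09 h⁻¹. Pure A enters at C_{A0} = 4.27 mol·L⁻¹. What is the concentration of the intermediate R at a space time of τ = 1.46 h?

1.43 mol·L⁻¹

The intermediate concentration in a first-order A→B→C sequence is C_R = k₁C_{A0}(e^(−k₁τ) − e^(−k₂τ))/(k₂−k₁).
e^(−k₁τ) = e^(−1.75×1.46) = e^(−2.555) = 0.07769; e^(−k₂τ) = e^(−1.591) = 0.2036.
C_R = 1.75×4.27/(1.09−1.75) × (0.07769−0.2036) = (-11.32)×(-0.1259) = 1.426 mol·L⁻¹.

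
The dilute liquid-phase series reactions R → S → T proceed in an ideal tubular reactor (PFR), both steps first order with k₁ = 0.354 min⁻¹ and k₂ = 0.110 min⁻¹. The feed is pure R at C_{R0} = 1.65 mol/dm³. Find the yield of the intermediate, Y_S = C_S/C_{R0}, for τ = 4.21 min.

0.586

For first-order series with pure R initially, C_S(τ) = k₁C_{R0}/(k₂−k₁)·(e^(−k₁τ) − e^(−k₂τ)).
e^(−k₁τ) = e^(−0.354×4.21) = e^(−1.490) = 0.2253; e^(−k₂τ) = e^(−0.4631) = 0.6293.
C_S = 0.354×1.65/(0.110−0.354) × (0.2253−0.6293) = (-2.394)×(-0.4040) = 0.9672 mol/dm³.
Y_S = C_S/C_{R0} = 0.9672/1.65 = 0.586.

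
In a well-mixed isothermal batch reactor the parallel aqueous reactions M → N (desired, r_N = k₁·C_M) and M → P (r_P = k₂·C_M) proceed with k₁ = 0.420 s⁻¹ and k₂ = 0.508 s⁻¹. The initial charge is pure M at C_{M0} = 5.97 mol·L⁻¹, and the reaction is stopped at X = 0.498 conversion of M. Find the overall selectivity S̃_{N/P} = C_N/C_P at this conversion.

C_M = C_{M0}(1−X) = 2.997 mol·L⁻¹.
Both paths are first order in M, so the instantaneous fraction to N is constant: dC_N/d(−C_M) = k₁/(k₁+k₂) = 0.4526.
C_N = 0.4526·(C_{M0}−C_M) = 0.4526×2.973 = 1.35 mol·L⁻¹.
C_P = (C_{M0}−C_M)−C_N = 1.627 mol·L⁻¹; S̃_{N/P} = 1.346/1.627 = 0.827.

0.827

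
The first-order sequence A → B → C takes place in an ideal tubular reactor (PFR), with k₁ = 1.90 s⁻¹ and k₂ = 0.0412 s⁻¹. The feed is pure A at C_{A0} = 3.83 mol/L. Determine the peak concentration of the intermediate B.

3.52 mol/L

At the optimum, C_{B,max}/C_{A0} = (k₁/k₂)^[k₂/(k₂−k₁)].
= (1.90/0.0412)^(0.0412/(0.0412−1.90)) = (46.12)^(-0.02216) = 0.9186.
C_{B,max} = 0.9186×3.83 = 3.52 mol/L.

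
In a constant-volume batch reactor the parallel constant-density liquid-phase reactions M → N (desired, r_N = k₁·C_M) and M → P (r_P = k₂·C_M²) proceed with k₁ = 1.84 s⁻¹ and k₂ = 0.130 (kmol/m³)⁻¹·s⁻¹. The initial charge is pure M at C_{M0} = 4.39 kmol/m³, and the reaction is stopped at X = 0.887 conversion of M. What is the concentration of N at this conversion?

C_M = C_{M0}(1−X) = 0.4961 kmol/m³.
Along a PFR/batch, dC_N/dC_M = −r_N/(r_N+r_P) = −k₁/(k₁+k₂·C_M).
Integrating from C_{M0} to C_M: C_N = (1.84/0.130)·ln[(1.84+0.130·4.39)/(1.84+0.130·0.496)] = 14.15·ln(2.411/1.904) = 3.336 kmol/m³.

3.34 kmol/m³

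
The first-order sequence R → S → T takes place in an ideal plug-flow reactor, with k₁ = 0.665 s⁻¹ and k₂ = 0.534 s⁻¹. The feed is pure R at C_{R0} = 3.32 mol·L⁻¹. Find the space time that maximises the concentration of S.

For first-order series the maximum of C_S occurs at τ_opt = ln(k₂/k₁)/(k₂−k₁).
= ln(0.534/0.665)/(0.534−0.665) = ln(0.8030)/-0.1310 = -0.2194/-0.1310 = 1.67 s.

1.67 s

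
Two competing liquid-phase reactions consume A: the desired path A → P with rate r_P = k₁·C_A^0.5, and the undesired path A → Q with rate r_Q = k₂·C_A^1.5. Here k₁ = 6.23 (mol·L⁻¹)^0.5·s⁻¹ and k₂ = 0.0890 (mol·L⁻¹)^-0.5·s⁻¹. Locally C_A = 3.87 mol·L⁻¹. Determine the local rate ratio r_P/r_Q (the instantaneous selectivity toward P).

S_{P/Q} = r_P/r_Q = (k₁·C_A^0.5)/(k₂·C_A^1.5) = (k₁/k₂)·C_A⁻¹.
= (6.23×3.870^0.5) / (0.0890×3.870^1.5) = 12.26/0.6776 = 18.1.
The undesired path is higher order in A, so low C_A (CSTR or dilute feed) favours P.

18.1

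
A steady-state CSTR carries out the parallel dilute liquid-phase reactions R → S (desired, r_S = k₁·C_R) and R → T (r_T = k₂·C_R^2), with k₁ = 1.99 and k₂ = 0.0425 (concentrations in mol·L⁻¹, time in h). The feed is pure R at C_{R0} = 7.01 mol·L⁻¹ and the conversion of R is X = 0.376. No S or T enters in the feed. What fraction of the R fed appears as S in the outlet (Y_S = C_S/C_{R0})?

0.344

Exit C_R = C_{R0}(1−X) = 7.01×0.624 = 4.374 mol·L⁻¹.
A CSTR operates uniformly at the exit composition, giving r_S = 8.705 and r_T = 0.8132 (each k·C_R^n at C_R = 4.374).
Fraction of consumed R going to S: r_S/(r_S+r_T) = 0.9146.
C_S = 0.9146·C_{R0}·X = 0.9146×7.01×0.376 = 2.41 mol·L⁻¹; Y_S = C_S/C_{R0} = 0.344.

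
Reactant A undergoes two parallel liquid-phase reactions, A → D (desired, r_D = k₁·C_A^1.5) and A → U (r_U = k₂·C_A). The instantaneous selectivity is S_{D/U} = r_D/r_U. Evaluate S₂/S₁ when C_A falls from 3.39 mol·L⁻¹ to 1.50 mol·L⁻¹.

0.665

S_{D/U} = (k₁/k₂)·C_A^0.5, so S₂/S₁ = (C_{A,2}/C_{A,1})^0.5.
= (1.50/3.39)^0.5 = (0.4425)^0.5 = 0.665.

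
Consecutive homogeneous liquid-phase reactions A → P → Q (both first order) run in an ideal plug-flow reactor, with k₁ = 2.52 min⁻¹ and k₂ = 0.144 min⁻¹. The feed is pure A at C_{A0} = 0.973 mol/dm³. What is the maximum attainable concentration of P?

Evaluating C_P at τ_opt = ln(k₂/k₁)/(k₂−k₁) gives C_{P,max}/C_{A0} = (k₁/k₂)^[k₂/(k₂−k₁)].
= (2.52/0.144)^(0.144/(0.144−2.52)) = (17.50)^(-0.06061) = 0.8407.
C_{P,max} = 0.8407×0.973 = 0.818 mol/dm³.

0.818 mol/dm³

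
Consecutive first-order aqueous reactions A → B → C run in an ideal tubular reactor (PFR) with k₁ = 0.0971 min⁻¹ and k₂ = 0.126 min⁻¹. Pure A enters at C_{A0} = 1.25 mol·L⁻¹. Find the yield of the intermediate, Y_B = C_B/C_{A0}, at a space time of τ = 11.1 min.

For first-order series with pure A initially, C_B(τ) = k₁C_{A0}/(k₂−k₁)·(e^(−k₁τ) − e^(−k₂τ)).
e^(−k₁τ) = e^(−0.0971×11.1) = e^(−1.078) = 0.3403; e^(−k₂τ) = e^(−1.399) = 0.2469.
C_B = 0.0971×1.25/(0.126−0.0971) × (0.3403−0.2469) = 4.200×0.09340 = 0.3923 mol·L⁻¹.
Y_B = C_B/C_{A0} = 0.3923/1.25 = 0.314.

0.314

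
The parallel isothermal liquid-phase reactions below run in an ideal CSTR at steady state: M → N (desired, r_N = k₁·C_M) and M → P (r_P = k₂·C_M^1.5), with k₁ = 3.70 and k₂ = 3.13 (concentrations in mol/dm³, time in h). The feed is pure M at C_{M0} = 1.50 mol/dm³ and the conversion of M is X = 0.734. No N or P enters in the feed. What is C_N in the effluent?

0.718 mol/dm³

Exit C_M = C_{M0}(1−X) = 1.50×0.266 = 0.3990 mol/dm³.
Rates in a CSTR are evaluated at the outlet concentration: r_N = 3.70×0.3990 = 1.476, r_P = 3.13×0.3990^1.5 = 0.7889.
Fraction of consumed M going to N: r_N/(r_N+r_P) = 0.6517.
C_N = 0.6517·C_{M0}·X = 0.6517×1.50×0.734 = 0.718 mol/dm³.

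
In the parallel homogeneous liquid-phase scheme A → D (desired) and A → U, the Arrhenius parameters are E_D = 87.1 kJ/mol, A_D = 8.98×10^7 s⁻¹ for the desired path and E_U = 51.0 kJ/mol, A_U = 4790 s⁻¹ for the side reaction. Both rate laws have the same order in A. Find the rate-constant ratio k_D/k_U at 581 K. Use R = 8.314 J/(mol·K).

With equal orders, S_{D/U} = k_D/k_U = (A_D/A_U)·exp[(E_U−E_D)/(RT)].
(E_U−E_D)/(RT) = (51.0−87.1)×10³/(8.314×581) = -36100/4830 = -7.473.
k_D/k_U = (8.98×10^7/4790)·exp(-7.473) = 18747 × 5.680×10^-4 = 10.6.

10.6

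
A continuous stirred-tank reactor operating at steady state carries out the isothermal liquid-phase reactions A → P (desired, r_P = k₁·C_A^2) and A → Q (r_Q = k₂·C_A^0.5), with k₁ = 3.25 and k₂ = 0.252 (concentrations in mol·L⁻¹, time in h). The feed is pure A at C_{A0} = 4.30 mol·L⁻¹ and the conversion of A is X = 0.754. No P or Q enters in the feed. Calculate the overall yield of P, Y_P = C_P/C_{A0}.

0.704

Exit C_A = C_{A0}(1−X) = 4.30×0.246 = 1.058 mol·L⁻¹.
In a CSTR the entire volume is at exit conditions, so r_P = 3.25×1.058^2 = 3.637 and r_Q = 0.252×1.058^0.5 = 0.2592.
Fraction of consumed A going to P: r_P/(r_P+r_Q) = 0.9335.
C_P = 0.9335·C_{A0}·X = 0.9335×4.30×0.754 = 3.03 mol·L⁻¹; Y_P = C_P/C_{A0} = 0.704.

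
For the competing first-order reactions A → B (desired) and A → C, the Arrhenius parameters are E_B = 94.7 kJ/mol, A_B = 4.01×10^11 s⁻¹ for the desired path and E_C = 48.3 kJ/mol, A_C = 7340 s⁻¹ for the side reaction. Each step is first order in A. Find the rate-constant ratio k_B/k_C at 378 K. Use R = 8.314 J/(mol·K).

21.2

With equal orders, S_{B/C} = k_B/k_C = (A_B/A_C)·exp[(E_C−E_B)/(RT)].
(E_C−E_B)/(RT) = (48.3−94.7)×10³/(8.314×378) = -46400/3143 = -14.76.
k_B/k_C = (4.01×10^11/7340)·exp(-14.76) = 5.463×10^7 × 3.872×10^-7 = 21.2.
Since E_B > E_C, raising the temperature improves selectivity toward B.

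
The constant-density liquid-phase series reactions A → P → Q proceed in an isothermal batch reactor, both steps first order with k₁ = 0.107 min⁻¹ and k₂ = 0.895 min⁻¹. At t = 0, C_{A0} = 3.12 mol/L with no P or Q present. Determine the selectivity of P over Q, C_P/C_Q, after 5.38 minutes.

0.208

Solving the coupled first-order balances gives C_P(t) = [k₁/(k₂−k₁)]·C_{A0}·(e^(−k₁t) − e^(−k₂t)).
e^(−k₁t) = e^(−0.107×5.38) = e^(−0.5757) = 0.5623; e^(−k₂t) = e^(−4.815) = 0.008106.
C_P = 0.107×3.12/(0.895−0.107) × (0.5623−0.008106) = 0.4237×0.5542 = 0.2348 mol/L.
C_A = C_{A0}e^(−k₁t) = 1.754 mol/L, so C_Q = C_{A0}−C_A−C_P = 1.131 mol/L; C_P/C_Q = 0.208.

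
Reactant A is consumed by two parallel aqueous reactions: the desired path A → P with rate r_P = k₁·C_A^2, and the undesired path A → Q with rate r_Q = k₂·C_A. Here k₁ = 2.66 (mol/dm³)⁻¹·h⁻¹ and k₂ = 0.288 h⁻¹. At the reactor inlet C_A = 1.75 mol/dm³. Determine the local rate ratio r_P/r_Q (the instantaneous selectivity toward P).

16.2

S_{P/Q} = r_P/r_Q = (k₁·C_A^2)/(k₂·C_A) = (k₁/k₂)·C_A.
= (2.66×1.750^2) / (0.288×1.750) = 8.146/0.5040 = 16.2.
Since the desired path is higher order in A, keeping C_A high (PFR or concentrated feed) favours P.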